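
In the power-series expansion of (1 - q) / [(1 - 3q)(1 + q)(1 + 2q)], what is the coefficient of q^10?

18943

Partial fractions give a closed form: a_n = (3/10)·3^n + (-1/2)·(-1)^n + (6/5)·(-2)^n.
At n = 10: a_10 = 18943.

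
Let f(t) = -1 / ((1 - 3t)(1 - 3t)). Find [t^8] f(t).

-59049

The denominator gives the recurrence a_n = 6a_(n−1) − 9a_(n−2) for n ≥ 2; the numerator fixes a_0 = -1, a_1 = -6.
Iterating: -1, -6, -27, -108, -405, -1458, -5103, -17496, -59049, so a_8 = -59049.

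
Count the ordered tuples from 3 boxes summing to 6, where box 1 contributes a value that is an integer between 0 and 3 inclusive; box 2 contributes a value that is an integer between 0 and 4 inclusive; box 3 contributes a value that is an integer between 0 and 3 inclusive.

13

The generating function for the choices is (1 + z + z² + z³)·(1 + z + z² + z³ + z⁴)·(1 + z + z² + z³); the count is [z⁶].
(1 + z + z² + z³) has coefficients 1,1,1,1 for degrees 0…3.
(1 + z + z² + z³ + z⁴) has coefficients 1,1,1,1,1,0,0 for degrees 0…6.
Finally multiplying by (1 + z + z² + z³), the product of all factors after the first has coefficients 1,2,3,4,4,3,2 for degrees 0…6.
[z⁶] = 1·2 + 1·3 + 1·4 + 1·4 = 13.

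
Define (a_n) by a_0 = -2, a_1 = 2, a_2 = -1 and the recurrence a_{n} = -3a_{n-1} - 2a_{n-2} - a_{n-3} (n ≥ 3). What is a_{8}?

-102

The ordinary generating function has denominator 1 + 3q + 2q^2 + q^3.
Iterating the recurrence: a_0,…,a_{8} = -2, 2, -1, 1, -3, 8, -19, 44, -102.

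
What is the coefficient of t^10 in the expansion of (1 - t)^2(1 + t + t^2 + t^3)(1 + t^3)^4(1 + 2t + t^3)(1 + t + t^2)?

(1 - t)^2 has coefficients 1,-2,1 for degrees 0…2.
(1 + t + t^2 + t^3) has coefficients 1,1,1,1,0,0,0,0,0,0,0 for degrees 0…10.
Multiplying by (1 + t^3)^4 gives running coefficients 1,1,1,5,4,4,10,6,6,10,4 for degrees 0…10.
Multiplying by (1 + 2t + t^3) gives running coefficients 1,3,3,8,15,13,23,30,22,32,30 for degrees 0…10.
Finally multiplying by (1 + t + t^2), the product of all factors after the first has coefficients 1,4,7,14,26,36,51,66,75,84,84 for degrees 0…10.
[t^10] = 1·84 − 2·84 + 1·75 = -9.

-9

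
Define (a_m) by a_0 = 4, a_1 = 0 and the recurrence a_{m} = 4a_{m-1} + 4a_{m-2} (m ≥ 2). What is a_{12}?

94060544

The ordinary generating function has denominator 1 - 4q - 4q^2.
Iterating the recurrence: a_0,…,a_{12} = 4, 0, 16, 64, 320, 1536, 7424, 35840, 173056, 835584, 4034560, 19480576, 94060544.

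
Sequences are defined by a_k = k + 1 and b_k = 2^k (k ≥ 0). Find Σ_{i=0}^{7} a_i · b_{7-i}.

The convolution is the x^7 coefficient of A(x)B(x).
Σ = 1·128 + 2·64 + 3·32 + 4·16 + 5·8 + 6·4 + 7·2 + 8·1 = 502.

502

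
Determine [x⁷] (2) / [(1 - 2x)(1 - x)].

510

Partial fractions give a closed form: a_n = (4)·2^n + (-2)·1^n.
At n = 7: a_7 = 510.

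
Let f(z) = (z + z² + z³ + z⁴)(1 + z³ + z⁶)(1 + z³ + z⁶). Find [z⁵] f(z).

(z + z² + z³ + z⁴) has coefficients 0,1,1,1,1 for degrees 0…4.
(1 + z³ + z⁶) has coefficients 1,0,0,1,0,0 for degrees 0…5.
Finally multiplying by (1 + z³ + z⁶), the product of all factors after the first has coefficients 1,0,0,2,0,0 for degrees 0…5.
[z⁵] = 1·0 + 1·2 + 1·0 + 1·0 = 2.

2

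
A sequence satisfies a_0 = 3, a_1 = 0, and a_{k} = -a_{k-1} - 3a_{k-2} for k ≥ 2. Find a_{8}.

-117

The ordinary generating function has denominator 1 + z + 3z^2.
Iterating the recurrence: a_0,…,a_{8} = 3, 0, -9, 9, 18, -45, -9, 144, -117.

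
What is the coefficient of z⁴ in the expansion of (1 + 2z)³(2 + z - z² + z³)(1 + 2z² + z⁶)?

(1 + 2z)³ has coefficients 1,6,12,8 for degrees 0…3.
(2 + z - z² + z³) has coefficients 2,1,-1,1,0 for degrees 0…4.
Finally multiplying by (1 + 2z² + z⁶), the product of all factors after the first has coefficients 2,1,3,3,-2 for degrees 0…4.
[z⁴] = 1·(-2) + 6·3 + 12·3 + 8·1 = 60.

60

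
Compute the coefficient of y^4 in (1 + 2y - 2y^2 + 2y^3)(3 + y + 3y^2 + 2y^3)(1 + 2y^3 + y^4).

(1 + 2y - 2y^2 + 2y^3) has coefficients 1,2,-2,2 for degrees 0…3.
(3 + y + 3y^2 + 2y^3) has coefficients 3,1,3,2,0 for degrees 0…4.
Finally multiplying by (1 + 2y^3 + y^4), the product of all factors after the first has coefficients 3,1,3,8,5 for degrees 0…4.
[y^4] = 1·5 + 2·8 − 2·3 + 2·1 = 17.

17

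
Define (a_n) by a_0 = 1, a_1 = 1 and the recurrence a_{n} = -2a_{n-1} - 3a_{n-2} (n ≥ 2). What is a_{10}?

The ordinary generating function has denominator 1 + 2z + 3z^2.
Iterating the recurrence: a_0,…,a_{10} = 1, 1, -5, 7, 1, -23, 43, -17, -95, 241, -197.

-197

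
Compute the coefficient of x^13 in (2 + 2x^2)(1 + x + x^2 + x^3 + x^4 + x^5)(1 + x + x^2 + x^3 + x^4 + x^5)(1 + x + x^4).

14

(2 + 2x^2) has coefficients 2,0,2 for degrees 0…2.
(1 + x + x^2 + x^3 + x^4 + x^5) has coefficients 1,1,1,1,1,1,0,0,0,0,0,0,0,0 for degrees 0…13.
Multiplying by (1 + x + x^2 + x^3 + x^4 + x^5) gives running coefficients 1,2,3,4,5,6,5,4,3,2,1,0,0,0 for degrees 0…13.
Finally multiplying by (1 + x + x^4), the product of all factors after the first has coefficients 1,3,5,7,10,13,14,13,12,11,8,5,3,2 for degrees 0…13.
[x^13] = 2·2 + 2·5 = 14.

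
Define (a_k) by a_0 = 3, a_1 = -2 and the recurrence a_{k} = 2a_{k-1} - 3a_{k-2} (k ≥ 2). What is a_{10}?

-613

The ordinary generating function has denominator 1 - 2y + 3y^2.
Iterating the recurrence: a_0,…,a_{10} = 3, -2, -13, -20, -1, 58, 119, 64, -229, -650, -613.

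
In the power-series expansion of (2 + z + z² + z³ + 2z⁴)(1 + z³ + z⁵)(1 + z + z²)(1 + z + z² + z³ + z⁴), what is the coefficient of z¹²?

(2 + z + z² + z³ + 2z⁴) has coefficients 2,1,1,1,2 for degrees 0…4.
(1 + z³ + z⁵) has coefficients 1,0,0,1,0,1,0,0,0,0,0,0,0 for degrees 0…12.
Multiplying by (1 + z + z²) gives running coefficients 1,1,1,1,1,2,1,1,0,0,0,0,0 for degrees 0…12.
Finally multiplying by (1 + z + z² + z³ + z⁴), the product of all factors after the first has coefficients 1,2,3,4,5,6,6,6,5,4,2,1,0 for degrees 0…12.
[z¹²] = 2·0 + 1·1 + 1·2 + 1·4 + 2·5 = 17.

17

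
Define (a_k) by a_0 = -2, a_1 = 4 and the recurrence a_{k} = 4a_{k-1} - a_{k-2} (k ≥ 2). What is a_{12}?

The ordinary generating function has denominator 1 - 4t + t^2.
Iterating the recurrence: a_0,…,a_{12} = -2, 4, 18, 68, 254, 948, 3538, 13204, 49278, 183908, 686354, 2561508, 9559678.

9559678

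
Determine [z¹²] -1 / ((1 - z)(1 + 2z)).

Partial fractions give a closed form: a_n = (-1/3)·1^n + (-2/3)·(-2)^n.
At n = 12: a_12 = -2731.

-2731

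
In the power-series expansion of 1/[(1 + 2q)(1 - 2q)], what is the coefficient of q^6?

Partial fractions give a closed form: a_n = (1/2)·(-2)^n + (1/2)·2^n.
At n = 6: a_6 = 64.

64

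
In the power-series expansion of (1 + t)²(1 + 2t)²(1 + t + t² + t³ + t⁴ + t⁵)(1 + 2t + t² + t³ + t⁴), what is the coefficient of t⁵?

(1 + t)² has coefficients 1,2,1 for degrees 0…2.
(1 + 2t)² has coefficients 1,4,4,0,0,0 for degrees 0…5.
Multiplying by (1 + t + t² + t³ + t⁴ + t⁵) gives running coefficients 1,5,9,9,9,9 for degrees 0…5.
Finally multiplying by (1 + 2t + t² + t³ + t⁴), the product of all factors after the first has coefficients 1,7,20,33,42,50 for degrees 0…5.
[t⁵] = 1·50 + 2·42 + 1·33 = 167.

167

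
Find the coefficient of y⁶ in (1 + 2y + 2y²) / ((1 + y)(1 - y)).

The denominator gives the recurrence a_n = a_(n−2) for n ≥ 3; the numerator fixes a_0 = 1, a_1 = 2, a_2 = 3.
Iterating: 1, 2, 3, 2, 3, 2, 3, so a_6 = 3.

3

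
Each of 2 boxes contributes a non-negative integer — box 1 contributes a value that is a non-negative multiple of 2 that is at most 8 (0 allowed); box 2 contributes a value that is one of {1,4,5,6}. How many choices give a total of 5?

The generating function for the choices is (1 + z² + z⁴ + z⁶ + z⁸)·(z + z⁴ + z⁵ + z⁶); the count is [z⁵].
(1 + z² + z⁴ + z⁶ + z⁸) has coefficients 1,0,1,0,1,0 for degrees 0…5.
(z + z⁴ + z⁵ + z⁶) has coefficients 0,1,0,0,1,1 for degrees 0…5.
[z⁵] = 1·1 + 1·0 + 1·1 = 2.

2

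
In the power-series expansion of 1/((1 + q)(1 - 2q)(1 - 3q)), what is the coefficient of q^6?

Partial fractions give a closed form: a_n = (1/12)·(-1)^n + (-4/3)·2^n + (9/4)·3^n.
At n = 6: a_6 = 1555.

1555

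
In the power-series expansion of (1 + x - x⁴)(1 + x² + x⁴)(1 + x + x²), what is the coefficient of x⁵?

(1 + x - x⁴) has coefficients 1,1,0,0,-1 for degrees 0…4.
(1 + x² + x⁴) has coefficients 1,0,1,0,1,0 for degrees 0…5.
Finally multiplying by (1 + x + x²), the product of all factors after the first has coefficients 1,1,2,1,2,1 for degrees 0…5.
[x⁵] = 1·1 + 1·2 − 1·1 = 2.

2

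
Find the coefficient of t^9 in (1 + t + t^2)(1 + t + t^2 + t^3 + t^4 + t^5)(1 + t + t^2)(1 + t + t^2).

(1 + t + t^2) has coefficients 1,1,1 for degrees 0…2.
(1 + t + t^2 + t^3 + t^4 + t^5) has coefficients 1,1,1,1,1,1,0,0,0,0 for degrees 0…9.
Multiplying by (1 + t + t^2) gives running coefficients 1,2,3,3,3,3,2,1,0,0 for degrees 0…9.
Finally multiplying by (1 + t + t^2), the product of all factors after the first has coefficients 1,3,6,8,9,9,8,6,3,1 for degrees 0…9.
[t^9] = 1·1 + 1·3 + 1·6 = 10.

10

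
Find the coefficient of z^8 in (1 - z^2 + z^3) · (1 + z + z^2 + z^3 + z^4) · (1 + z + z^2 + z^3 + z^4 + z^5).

(1 - z^2 + z^3) has coefficients 1,0,-1,1 for degrees 0…3.
(1 + z + z^2 + z^3 + z^4) has coefficients 1,1,1,1,1,0,0,0,0 for degrees 0…8.
Finally multiplying by (1 + z + z^2 + z^3 + z^4 + z^5), the product of all factors after the first has coefficients 1,2,3,4,5,5,4,3,2 for degrees 0…8.
[z^8] = 1·2 − 1·4 + 1·5 = 3.

3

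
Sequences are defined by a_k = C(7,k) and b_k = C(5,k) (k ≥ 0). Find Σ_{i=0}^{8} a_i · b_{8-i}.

The convolution is the x^8 coefficient of A(x)B(x).
Σ = 1·0 + 7·0 + 21·0 + 35·1 + 35·5 + 21·10 + 7·10 + 1·5 + 0·1 = 495.

495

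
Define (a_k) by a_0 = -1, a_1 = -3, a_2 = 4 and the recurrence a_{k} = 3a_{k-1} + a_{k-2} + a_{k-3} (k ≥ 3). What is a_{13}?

The ordinary generating function has denominator 1 - 3z - z^2 - z^3.
Iterating the recurrence: a_0,…,a_{13} = -1, -3, 4, 8, 25, 87, 294, 994, 3363, 11377, 38488, 130204, 440477, 1490123.

1490123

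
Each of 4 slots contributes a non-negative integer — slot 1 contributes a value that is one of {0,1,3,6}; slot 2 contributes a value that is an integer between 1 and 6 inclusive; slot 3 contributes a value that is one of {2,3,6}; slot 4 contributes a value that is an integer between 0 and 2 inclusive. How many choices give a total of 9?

23

The generating function for the choices is (1 + y + y³ + y⁶)·(y + y² + y³ + y⁴ + y⁵ + y⁶)·(y² + y³ + y⁶)·(1 + y + y²); the count is [y⁹].
(1 + y + y³ + y⁶) has coefficients 1,1,0,1,0,0,1 for degrees 0…6.
(y + y² + y³ + y⁴ + y⁵ + y⁶) has coefficients 0,1,1,1,1,1,1,0,0,0 for degrees 0…9.
Multiplying by (y² + y³ + y⁶) gives running coefficients 0,0,0,1,2,2,2,3,3,2 for degrees 0…9.
Finally multiplying by (1 + y + y²), the product of all factors after the first has coefficients 0,0,0,1,3,5,6,7,8,8 for degrees 0…9.
[y⁹] = 1·8 + 1·8 + 1·6 + 1·1 = 23.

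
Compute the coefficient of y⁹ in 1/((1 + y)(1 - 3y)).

14762

Partial fractions give a closed form: a_n = (1/4)·(-1)^n + (3/4)·3^n.
At n = 9: a_9 = 14762.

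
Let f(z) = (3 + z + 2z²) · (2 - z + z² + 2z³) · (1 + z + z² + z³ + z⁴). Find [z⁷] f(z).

(3 + z + 2z²) has coefficients 3,1,2 for degrees 0…2.
(2 - z + z² + 2z³) has coefficients 2,-1,1,2,0,0,0,0 for degrees 0…7.
Finally multiplying by (1 + z + z² + z³ + z⁴), the product of all factors after the first has coefficients 2,1,2,4,4,2,3,2 for degrees 0…7.
[z⁷] = 3·2 + 1·3 + 2·2 = 13.

13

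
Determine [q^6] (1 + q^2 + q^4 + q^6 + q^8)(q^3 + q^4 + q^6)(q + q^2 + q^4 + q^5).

(1 + q^2 + q^4 + q^6 + q^8) has coefficients 1,0,1,0,1,0,1 for degrees 0…6.
(q^3 + q^4 + q^6) has coefficients 0,0,0,1,1,0,1 for degrees 0…6.
Finally multiplying by (q + q^2 + q^4 + q^5), the product of all factors after the first has coefficients 0,0,0,0,1,2,1 for degrees 0…6.
[q^6] = 1·1 + 1·1 + 1·0 + 1·0 = 2.

2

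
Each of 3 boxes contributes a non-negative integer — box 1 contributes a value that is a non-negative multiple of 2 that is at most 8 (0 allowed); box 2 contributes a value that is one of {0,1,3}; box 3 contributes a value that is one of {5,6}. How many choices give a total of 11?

3

The generating function for the choices is (1 + x^2 + x^4 + x^6 + x^8)·(1 + x + x^3)·(x^5 + x^6); the count is [x^11].
(1 + x^2 + x^4 + x^6 + x^8) has coefficients 1,0,1,0,1,0,1,0,1 for degrees 0…8.
(1 + x + x^3) has coefficients 1,1,0,1,0,0,0,0,0,0,0,0 for degrees 0…11.
Finally multiplying by (x^5 + x^6), the product of all factors after the first has coefficients 0,0,0,0,0,1,2,1,1,1,0,0 for degrees 0…11.
[x^11] = 1·0 + 1·1 + 1·1 + 1·1 + 1·0 = 3.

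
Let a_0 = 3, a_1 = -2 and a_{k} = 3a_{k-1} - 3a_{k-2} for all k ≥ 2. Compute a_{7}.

54

The ordinary generating function has denominator 1 - 3t + 3t^2.
Iterating the recurrence: a_0,…,a_{7} = 3, -2, -15, -39, -72, -99, -81, 54.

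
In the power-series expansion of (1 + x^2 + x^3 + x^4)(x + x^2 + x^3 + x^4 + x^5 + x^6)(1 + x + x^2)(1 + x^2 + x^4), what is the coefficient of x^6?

19

(1 + x^2 + x^3 + x^4) has coefficients 1,0,1,1,1 for degrees 0…4.
(x + x^2 + x^3 + x^4 + x^5 + x^6) has coefficients 0,1,1,1,1,1,1 for degrees 0…6.
Multiplying by (1 + x + x^2) gives running coefficients 0,1,2,3,3,3,3 for degrees 0…6.
Finally multiplying by (1 + x^2 + x^4), the product of all factors after the first has coefficients 0,1,2,4,5,7,8 for degrees 0…6.
[x^6] = 1·8 + 1·5 + 1·4 + 1·2 = 19.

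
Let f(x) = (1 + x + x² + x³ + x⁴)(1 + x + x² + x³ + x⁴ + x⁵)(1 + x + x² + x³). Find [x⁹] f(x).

10

(1 + x + x² + x³ + x⁴) has coefficients 1,1,1,1,1 for degrees 0…4.
(1 + x + x² + x³ + x⁴ + x⁵) has coefficients 1,1,1,1,1,1,0,0,0,0 for degrees 0…9.
Finally multiplying by (1 + x + x² + x³), the product of all factors after the first has coefficients 1,2,3,4,4,4,3,2,1,0 for degrees 0…9.
[x⁹] = 1·0 + 1·1 + 1·2 + 1·3 + 1·4 = 10.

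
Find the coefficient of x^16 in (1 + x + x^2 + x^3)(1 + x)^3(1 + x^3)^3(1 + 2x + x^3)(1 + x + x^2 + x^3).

(1 + x + x^2 + x^3) has coefficients 1,1,1,1 for degrees 0…3.
(1 + x)^3 has coefficients 1,3,3,1,0,0,0,0,0,0,0,0,0,0,0,0,0 for degrees 0…16.
Multiplying by (1 + x^3)^3 gives running coefficients 1,3,3,4,9,9,6,9,9,4,3,3,1,0,0,0,0 for degrees 0…16.
Multiplying by (1 + 2x + x^3) gives running coefficients 1,5,9,11,20,30,28,30,36,28,20,18,11,5,3,1,0 for degrees 0…16.
Finally multiplying by (1 + x + x^2 + x^3), the product of all factors after the first has coefficients 1,6,15,26,45,70,89,108,124,122,114,102,77,54,37,20,9 for degrees 0…16.
[x^16] = 1·9 + 1·20 + 1·37 + 1·54 = 120.

120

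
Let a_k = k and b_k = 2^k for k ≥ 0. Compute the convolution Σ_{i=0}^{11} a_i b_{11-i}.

4083

This is [x^11] in the product of the two ordinary generating functions.
Σ = 0·2048 + 1·1024 + 2·512 + 3·256 + 4·128 + 5·64 + 6·32 + 7·16 + 8·8 + 9·4 + 10·2 + 11·1 = 4083.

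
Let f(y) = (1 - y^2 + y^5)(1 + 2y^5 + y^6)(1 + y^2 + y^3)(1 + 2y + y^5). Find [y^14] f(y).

(1 - y^2 + y^5) has coefficients 1,0,-1,0,0,1 for degrees 0…5.
(1 + 2y^5 + y^6) has coefficients 1,0,0,0,0,2,1,0,0,0,0,0,0,0,0 for degrees 0…14.
Multiplying by (1 + y^2 + y^3) gives running coefficients 1,0,1,1,0,2,1,2,3,1,0,0,0,0,0 for degrees 0…14.
Finally multiplying by (1 + 2y + y^5), the product of all factors after the first has coefficients 1,2,1,3,2,3,5,5,8,7,4,1,2,3,1 for degrees 0…14.
[y^14] = 1·1 − 1·2 + 1·7 = 6.

6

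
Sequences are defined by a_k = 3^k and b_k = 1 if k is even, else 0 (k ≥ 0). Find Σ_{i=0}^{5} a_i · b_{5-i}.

273

Write out a_i and b_{5-i} for i = 0,…,5 and sum the products.
Σ = 1·0 + 3·1 + 9·0 + 27·1 + 81·0 + 243·1 = 273.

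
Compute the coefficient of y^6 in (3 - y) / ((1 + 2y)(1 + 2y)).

1536

The denominator gives the recurrence a_n = −4a_(n−1) − 4a_(n−2) for n ≥ 2; the numerator fixes a_0 = 3, a_1 = -13.
Iterating: 3, -13, 40, -108, 272, -656, 1536, so a_6 = 1536.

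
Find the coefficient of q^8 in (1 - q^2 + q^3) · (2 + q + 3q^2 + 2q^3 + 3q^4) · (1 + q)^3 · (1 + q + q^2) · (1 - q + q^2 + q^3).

(1 - q^2 + q^3) has coefficients 1,0,-1,1 for degrees 0…3.
(2 + q + 3q^2 + 2q^3 + 3q^4) has coefficients 2,1,3,2,3,0,0,0,0 for degrees 0…8.
Multiplying by (1 + q)^3 gives running coefficients 2,7,12,16,19,18,11,3,0 for degrees 0…8.
Multiplying by (1 + q + q^2) gives running coefficients 2,9,21,35,47,53,48,32,14 for degrees 0…8.
Finally multiplying by (1 - q + q^2 + q^3), the product of all factors after the first has coefficients 2,7,14,25,42,62,77,84,83 for degrees 0…8.
[q^8] = 1·83 − 1·77 + 1·62 = 68.

68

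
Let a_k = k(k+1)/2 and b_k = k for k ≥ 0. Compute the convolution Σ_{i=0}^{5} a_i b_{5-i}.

35

This is [x^5] in the product of the two ordinary generating functions.
Σ = 0·5 + 1·4 + 3·3 + 6·2 + 10·1 + 15·0 = 35.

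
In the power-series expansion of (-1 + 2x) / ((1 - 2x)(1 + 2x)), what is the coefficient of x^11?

2048

The denominator gives the recurrence a_n = 4a_(n−2) for n ≥ 2; the numerator fixes a_0 = -1, a_1 = 2.
Iterating: -1, 2, -4, 8, -16, 32, -64, 128, -256, 512, -1024, 2048, so a_11 = 2048.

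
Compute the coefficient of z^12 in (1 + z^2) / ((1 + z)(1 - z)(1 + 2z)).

6826

Partial fractions give a closed form: a_n = (-1)·(-1)^n + (1/3)·1^n + (5/3)·(-2)^n.
At n = 12: a_12 = 6826.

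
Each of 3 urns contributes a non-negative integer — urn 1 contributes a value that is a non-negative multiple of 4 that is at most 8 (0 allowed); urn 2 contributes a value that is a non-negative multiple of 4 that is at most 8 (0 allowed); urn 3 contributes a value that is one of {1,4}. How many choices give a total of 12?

3

The generating function for the choices is (1 + z^4 + z^8)·(1 + z^4 + z^8)·(z + z^4); the count is [z^12].
(1 + z^4 + z^8) has coefficients 1,0,0,0,1,0,0,0,1 for degrees 0…8.
(1 + z^4 + z^8) has coefficients 1,0,0,0,1,0,0,0,1,0,0,0,0 for degrees 0…12.
Finally multiplying by (z + z^4), the product of all factors after the first has coefficients 0,1,0,0,1,1,0,0,1,1,0,0,1 for degrees 0…12.
[z^12] = 1·1 + 1·1 + 1·1 = 3.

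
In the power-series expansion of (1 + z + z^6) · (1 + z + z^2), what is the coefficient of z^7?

1

(1 + z + z^6) has coefficients 1,1,0,0,0,0,1 for degrees 0…6.
(1 + z + z^2) has coefficients 1,1,1,0,0,0,0,0 for degrees 0…7.
[z^7] = 1·0 + 1·0 + 1·1 = 1.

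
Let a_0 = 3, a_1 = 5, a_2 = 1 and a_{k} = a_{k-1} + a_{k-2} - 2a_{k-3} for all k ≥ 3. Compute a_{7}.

-13

The ordinary generating function has denominator 1 - q - q^2 + 2q^3.
Iterating the recurrence: a_0,…,a_{7} = 3, 5, 1, 0, -9, -11, -20, -13.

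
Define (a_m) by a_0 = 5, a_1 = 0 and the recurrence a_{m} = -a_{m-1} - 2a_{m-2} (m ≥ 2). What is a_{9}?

The ordinary generating function has denominator 1 + q + 2q^2.
Iterating the recurrence: a_0,…,a_{9} = 5, 0, -10, 10, 10, -30, 10, 50, -70, -30.

-30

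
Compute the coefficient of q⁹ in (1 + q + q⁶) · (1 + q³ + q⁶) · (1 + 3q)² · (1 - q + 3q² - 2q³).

(1 + q + q⁶) has coefficients 1,1,0,0,0,0,1 for degrees 0…6.
(1 + q³ + q⁶) has coefficients 1,0,0,1,0,0,1,0,0,0 for degrees 0…9.
Multiplying by (1 + 3q)² gives running coefficients 1,6,9,1,6,9,1,6,9,0 for degrees 0…9.
Finally multiplying by (1 - q + 3q² - 2q³), the product of all factors after the first has coefficients 1,5,6,8,20,-12,8,20,-12,7 for degrees 0…9.
[q⁹] = 1·7 + 1·(-12) + 1·8 = 3.

3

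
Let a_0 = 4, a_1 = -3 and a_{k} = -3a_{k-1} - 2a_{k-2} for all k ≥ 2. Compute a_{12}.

-4091

The ordinary generating function has denominator 1 + 3q + 2q^2.
Iterating the recurrence: a_0,…,a_{12} = 4, -3, 1, 3, -11, 27, -59, 123, -251, 507, -1019, 2043, -4091.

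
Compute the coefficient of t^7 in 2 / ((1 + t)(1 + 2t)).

Partial fractions give a closed form: a_n = (-2)·(-1)^n + (4)·(-2)^n.
At n = 7: a_7 = -510.

-510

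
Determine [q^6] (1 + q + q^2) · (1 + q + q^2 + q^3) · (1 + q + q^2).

3

(1 + q + q^2) has coefficients 1,1,1 for degrees 0…2.
(1 + q + q^2 + q^3) has coefficients 1,1,1,1,0,0,0 for degrees 0…6.
Finally multiplying by (1 + q + q^2), the product of all factors after the first has coefficients 1,2,3,3,2,1,0 for degrees 0…6.
[q^6] = 1·0 + 1·1 + 1·2 = 3.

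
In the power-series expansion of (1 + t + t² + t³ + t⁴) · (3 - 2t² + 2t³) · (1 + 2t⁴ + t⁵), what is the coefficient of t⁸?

9

(1 + t + t² + t³ + t⁴) has coefficients 1,1,1,1,1 for degrees 0…4.
(3 - 2t² + 2t³) has coefficients 3,0,-2,2,0,0,0,0,0 for degrees 0…8.
Finally multiplying by (1 + 2t⁴ + t⁵), the product of all factors after the first has coefficients 3,0,-2,2,6,3,-4,2,2 for degrees 0…8.
[t⁸] = 1·2 + 1·2 + 1·(-4) + 1·3 + 1·6 = 9.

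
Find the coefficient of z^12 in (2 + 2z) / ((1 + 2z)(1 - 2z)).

Partial fractions give a closed form: a_n = (1/2)·(-2)^n + (3/2)·2^n.
At n = 12: a_12 = 8192.

8192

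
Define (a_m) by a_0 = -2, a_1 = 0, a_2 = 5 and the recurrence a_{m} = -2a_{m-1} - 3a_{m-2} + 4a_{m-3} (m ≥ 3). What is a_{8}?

-47

The ordinary generating function has denominator 1 + 2t + 3t^2 - 4t^3.
Iterating the recurrence: a_0,…,a_{8} = -2, 0, 5, -18, 21, 32, -199, 386, -47.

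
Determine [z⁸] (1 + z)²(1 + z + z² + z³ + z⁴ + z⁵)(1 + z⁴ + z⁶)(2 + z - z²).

16

(1 + z)² has coefficients 1,2,1 for degrees 0…2.
(1 + z + z² + z³ + z⁴ + z⁵) has coefficients 1,1,1,1,1,1,0,0,0 for degrees 0…8.
Multiplying by (1 + z⁴ + z⁶) gives running coefficients 1,1,1,1,2,2,2,2,2 for degrees 0…8.
Finally multiplying by (2 + z - z²), the product of all factors after the first has coefficients 2,3,2,2,4,5,4,4,4 for degrees 0…8.
[z⁸] = 1·4 + 2·4 + 1·4 = 16.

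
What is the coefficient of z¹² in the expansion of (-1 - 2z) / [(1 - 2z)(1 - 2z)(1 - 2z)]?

-692224

The denominator gives the recurrence a_n = 6a_(n−1) − 12a_(n−2) + 8a_(n−3) for n ≥ 3; the numerator fixes a_0 = -1, a_1 = -8, a_2 = -36.
Iterating: -1, -8, -36, -128, -400, -1152, -3136, -8192, -20736, -51200, -123904, -294912, -692224, so a_12 = -692224.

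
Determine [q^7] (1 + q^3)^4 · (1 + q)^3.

(1 + q^3)^4 has coefficients 1,0,0,4,0,0,6,0 for degrees 0…7.
(1 + q)^3 has coefficients 1,3,3,1,0,0,0,0 for degrees 0…7.
[q^7] = 1·0 + 4·0 + 6·3 = 18.

18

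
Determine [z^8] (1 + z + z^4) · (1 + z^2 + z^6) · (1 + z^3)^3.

3

(1 + z + z^4) has coefficients 1,1,0,0,1 for degrees 0…4.
(1 + z^2 + z^6) has coefficients 1,0,1,0,0,0,1,0,0 for degrees 0…8.
Finally multiplying by (1 + z^3)^3, the product of all factors after the first has coefficients 1,0,1,3,0,3,4,0,3 for degrees 0…8.
[z^8] = 1·3 + 1·0 + 1·0 = 3.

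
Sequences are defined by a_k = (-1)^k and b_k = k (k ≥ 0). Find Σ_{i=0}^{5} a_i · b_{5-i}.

3

This is [x^5] in the product of the two ordinary generating functions.
Σ = 1·5 − 1·4 + 1·3 − 1·2 + 1·1 − 1·0 = 3.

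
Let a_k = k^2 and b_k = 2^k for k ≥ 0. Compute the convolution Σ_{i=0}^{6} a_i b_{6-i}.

318

The convolution is the t^6 coefficient of A(t)B(t).
Σ = 0·64 + 1·32 + 4·16 + 9·8 + 16·4 + 25·2 + 36·1 = 318.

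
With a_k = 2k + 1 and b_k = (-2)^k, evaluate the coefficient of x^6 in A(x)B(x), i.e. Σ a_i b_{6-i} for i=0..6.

Write out a_i and b_{6-i} for i = 0,…,6 and sum the products.
Σ = 1·64 + 3·(-32) + 5·16 + 7·(-8) + 9·4 + 11·(-2) + 13·1 = 19.

19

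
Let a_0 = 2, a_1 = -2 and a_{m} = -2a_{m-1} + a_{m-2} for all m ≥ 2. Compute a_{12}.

The ordinary generating function has denominator 1 + 2q - q^2.
Iterating the recurrence: a_0,…,a_{12} = 2, -2, 6, -14, 34, -82, 198, -478, 1154, -2786, 6726, -16238, 39202.

39202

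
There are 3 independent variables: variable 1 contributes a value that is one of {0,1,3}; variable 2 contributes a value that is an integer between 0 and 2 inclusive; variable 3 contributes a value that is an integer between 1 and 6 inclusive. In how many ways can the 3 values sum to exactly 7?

The generating function for the choices is (1 + t + t³)·(1 + t + t²)·(t + t² + t³ + t⁴ + t⁵ + t⁶); the count is [t⁷].
(1 + t + t³) has coefficients 1,1,0,1 for degrees 0…3.
(1 + t + t²) has coefficients 1,1,1,0,0,0,0,0 for degrees 0…7.
Finally multiplying by (t + t² + t³ + t⁴ + t⁵ + t⁶), the product of all factors after the first has coefficients 0,1,2,3,3,3,3,2 for degrees 0…7.
[t⁷] = 1·2 + 1·3 + 1·3 = 8.

8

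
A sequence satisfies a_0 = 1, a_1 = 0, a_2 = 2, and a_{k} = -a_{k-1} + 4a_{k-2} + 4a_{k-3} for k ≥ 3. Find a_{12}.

The ordinary generating function has denominator 1 + y - 4y^2 - 4y^3.
Iterating the recurrence: a_0,…,a_{12} = 1, 0, 2, 2, 6, 10, 22, 42, 86, 170, 342, 682, 1366.

1366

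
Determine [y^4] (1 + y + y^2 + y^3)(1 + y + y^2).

2

(1 + y + y^2 + y^3) has coefficients 1,1,1,1 for degrees 0…3.
(1 + y + y^2) has coefficients 1,1,1,0,0 for degrees 0…4.
[y^4] = 1·0 + 1·0 + 1·1 + 1·1 = 2.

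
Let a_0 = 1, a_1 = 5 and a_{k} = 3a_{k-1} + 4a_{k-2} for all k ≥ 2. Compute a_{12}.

The ordinary generating function has denominator 1 - 3t - 4t^2.
Iterating the recurrence: a_0,…,a_{12} = 1, 5, 19, 77, 307, 1229, 4915, 19661, 78643, 314573, 1258291, 5033165, 20132659.

20132659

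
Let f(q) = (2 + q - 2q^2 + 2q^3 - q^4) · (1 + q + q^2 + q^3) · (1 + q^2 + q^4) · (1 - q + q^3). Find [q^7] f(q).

2

(2 + q - 2q^2 + 2q^3 - q^4) has coefficients 2,1,-2,2,-1 for degrees 0…4.
(1 + q + q^2 + q^3) has coefficients 1,1,1,1,0,0,0,0 for degrees 0…7.
Multiplying by (1 + q^2 + q^4) gives running coefficients 1,1,2,2,2,2,1,1 for degrees 0…7.
Finally multiplying by (1 - q + q^3), the product of all factors after the first has coefficients 1,0,1,1,1,2,1,2 for degrees 0…7.
[q^7] = 2·2 + 1·1 − 2·2 + 2·1 − 1·1 = 2.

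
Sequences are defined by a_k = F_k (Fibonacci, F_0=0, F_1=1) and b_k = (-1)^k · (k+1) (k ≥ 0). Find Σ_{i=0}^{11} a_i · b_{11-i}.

44

Write out a_i and b_{11-i} for i = 0,…,11 and sum the products.
Σ = 0·(-12) + 1·11 + 1·(-10) + 2·9 + 3·(-8) + 5·7 + 8·(-6) + 13·5 + 21·(-4) + 34·3 + 55·(-2) + 89·1 = 44.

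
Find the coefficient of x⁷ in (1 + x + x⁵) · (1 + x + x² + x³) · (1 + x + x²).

3

(1 + x + x⁵) has coefficients 1,1,0,0,0,1 for degrees 0…5.
(1 + x + x² + x³) has coefficients 1,1,1,1,0,0,0,0 for degrees 0…7.
Finally multiplying by (1 + x + x²), the product of all factors after the first has coefficients 1,2,3,3,2,1,0,0 for degrees 0…7.
[x⁷] = 1·0 + 1·0 + 1·3 = 3.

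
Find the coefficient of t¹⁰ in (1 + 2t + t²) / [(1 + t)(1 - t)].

The denominator gives the recurrence a_n = a_(n−2) for n ≥ 3; the numerator fixes a_0 = 1, a_1 = 2, a_2 = 2.
Iterating: 1, 2, 2, 2, 2, 2, 2, 2, 2, 2, 2, so a_10 = 2.

2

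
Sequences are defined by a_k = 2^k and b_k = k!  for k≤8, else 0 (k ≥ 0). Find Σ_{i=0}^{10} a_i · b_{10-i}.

221312

This is [x^10] in the product of the two ordinary generating functions.
Σ = 1·0 + 2·0 + 4·40320 + 8·5040 + 16·720 + 32·120 + 64·24 + 128·6 + 256·2 + 512·1 + 1024·1 = 221312.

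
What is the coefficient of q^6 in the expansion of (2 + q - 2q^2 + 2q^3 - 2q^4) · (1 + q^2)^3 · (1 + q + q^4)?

(2 + q - 2q^2 + 2q^3 - 2q^4) has coefficients 2,1,-2,2,-2 for degrees 0…4.
(1 + q^2)^3 has coefficients 1,0,3,0,3,0,1 for degrees 0…6.
Finally multiplying by (1 + q + q^4), the product of all factors after the first has coefficients 1,1,3,3,4,3,4 for degrees 0…6.
[q^6] = 2·4 + 1·3 − 2·4 + 2·3 − 2·3 = 3.

3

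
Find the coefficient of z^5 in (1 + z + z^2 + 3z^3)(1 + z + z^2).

3

(1 + z + z^2 + 3z^3) has coefficients 1,1,1,3 for degrees 0…3.
(1 + z + z^2) has coefficients 1,1,1,0,0,0 for degrees 0…5.
[z^5] = 1·0 + 1·0 + 1·0 + 3·1 = 3.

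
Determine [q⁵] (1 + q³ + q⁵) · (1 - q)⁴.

(1 + q³ + q⁵) has coefficients 1,0,0,1,0,1 for degrees 0…5.
(1 - q)⁴ has coefficients 1,-4,6,-4,1,0 for degrees 0…5.
[q⁵] = 1·0 + 1·6 + 1·1 = 7.

7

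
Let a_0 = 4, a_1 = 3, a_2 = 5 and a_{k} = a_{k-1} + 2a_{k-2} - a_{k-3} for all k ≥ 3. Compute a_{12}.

1473

The ordinary generating function has denominator 1 - z - 2z^2 + z^3.
Iterating the recurrence: a_0,…,a_{12} = 4, 3, 5, 7, 14, 23, 44, 76, 141, 249, 455, 812, 1473.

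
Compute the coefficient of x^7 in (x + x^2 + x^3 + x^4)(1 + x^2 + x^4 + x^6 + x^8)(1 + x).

4

(x + x^2 + x^3 + x^4) has coefficients 0,1,1,1,1 for degrees 0…4.
(1 + x^2 + x^4 + x^6 + x^8) has coefficients 1,0,1,0,1,0,1,0 for degrees 0…7.
Finally multiplying by (1 + x), the product of all factors after the first has coefficients 1,1,1,1,1,1,1,1 for degrees 0…7.
[x^7] = 1·1 + 1·1 + 1·1 + 1·1 = 4.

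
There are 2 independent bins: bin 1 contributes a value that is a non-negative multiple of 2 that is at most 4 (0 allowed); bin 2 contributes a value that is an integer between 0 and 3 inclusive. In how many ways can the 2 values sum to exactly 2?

The generating function for the choices is (1 + q² + q⁴)·(1 + q + q² + q³); the count is [q²].
(1 + q² + q⁴) has coefficients 1,0,1 for degrees 0…2.
(1 + q + q² + q³) has coefficients 1,1,1 for degrees 0…2.
[q²] = 1·1 + 1·1 = 2.

2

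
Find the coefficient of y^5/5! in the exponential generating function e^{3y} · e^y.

The EGF product rule gives c_5 = Σ_{k_1+k_2=5} C(5; k_1,k_2) · ∏ g_i(k_i), where e^{3y} gives (3)^k; e^y gives (1)^k.
g_1(k) for k = 0…5: 1, 3, 9, 27, 81, 243.
g_2(k) for k = 0…5: 1, 1, 1, 1, 1, 1.
c_5 = Σ_k C(5,k)·g_1(k)·g_2(5−k) = 1·1·1 + 5·3·1 + 10·9·1 + 10·27·1 + 5·81·1 + 1·243·1 = 1 + 15 + 90 + 270 + 405 + 243 = 1024.

1024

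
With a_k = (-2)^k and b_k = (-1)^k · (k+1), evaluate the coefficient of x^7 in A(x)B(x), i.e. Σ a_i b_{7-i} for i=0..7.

Write out a_i and b_{7-i} for i = 0,…,7 and sum the products.
Σ = 1·(-8) − 2·7 + 4·(-6) − 8·5 + 16·(-4) − 32·3 + 64·(-2) − 128·1 = -502.

-502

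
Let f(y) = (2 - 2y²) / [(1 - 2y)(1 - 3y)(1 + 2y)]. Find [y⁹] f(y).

Partial fractions give a closed form: a_n = (-3/2)·2^n + (16/5)·3^n + (3/10)·(-2)^n.
At n = 9: a_9 = 62064.

62064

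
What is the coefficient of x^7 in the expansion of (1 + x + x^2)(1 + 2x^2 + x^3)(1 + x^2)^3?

(1 + x + x^2) has coefficients 1,1,1 for degrees 0…2.
(1 + 2x^2 + x^3) has coefficients 1,0,2,1,0,0,0,0 for degrees 0…7.
Finally multiplying by (1 + x^2)^3, the product of all factors after the first has coefficients 1,0,5,1,9,3,7,3 for degrees 0…7.
[x^7] = 1·3 + 1·7 + 1·3 = 13.

13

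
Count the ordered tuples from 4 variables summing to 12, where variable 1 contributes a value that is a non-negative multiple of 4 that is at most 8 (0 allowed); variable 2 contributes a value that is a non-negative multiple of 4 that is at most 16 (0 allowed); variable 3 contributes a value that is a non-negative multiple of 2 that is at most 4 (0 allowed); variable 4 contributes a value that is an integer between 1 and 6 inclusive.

10

The generating function for the choices is (1 + q⁴ + q⁸)·(1 + q⁴ + q⁸ + q¹² + q¹⁶)·(1 + q² + q⁴)·(q + q² + q³ + q⁴ + q⁵ + q⁶); the count is [q¹²].
(1 + q⁴ + q⁸) has coefficients 1,0,0,0,1,0,0,0,1 for degrees 0…8.
(1 + q⁴ + q⁸ + q¹² + q¹⁶) has coefficients 1,0,0,0,1,0,0,0,1,0,0,0,1 for degrees 0…12.
Multiplying by (1 + q² + q⁴) gives running coefficients 1,0,1,0,2,0,1,0,2,0,1,0,2 for degrees 0…12.
Finally multiplying by (q + q² + q³ + q⁴ + q⁵ + q⁶), the product of all factors after the first has coefficients 0,1,1,2,2,4,4,4,4,5,5,4,4 for degrees 0…12.
[q¹²] = 1·4 + 1·4 + 1·2 = 10.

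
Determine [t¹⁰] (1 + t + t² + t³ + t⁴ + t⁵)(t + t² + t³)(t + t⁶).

(1 + t + t² + t³ + t⁴ + t⁵) has coefficients 1,1,1,1,1,1 for degrees 0…5.
(t + t² + t³) has coefficients 0,1,1,1,0,0,0,0,0,0,0 for degrees 0…10.
Finally multiplying by (t + t⁶), the product of all factors after the first has coefficients 0,0,1,1,1,0,0,1,1,1,0 for degrees 0…10.
[t¹⁰] = 1·0 + 1·1 + 1·1 + 1·1 + 1·0 + 1·0 = 3.

3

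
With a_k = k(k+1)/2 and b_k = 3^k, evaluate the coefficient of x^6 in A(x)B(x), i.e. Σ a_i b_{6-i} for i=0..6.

804

Write out a_i and b_{6-i} for i = 0,…,6 and sum the products.
Σ = 0·729 + 1·243 + 3·81 + 6·27 + 10·9 + 15·3 + 21·1 = 804.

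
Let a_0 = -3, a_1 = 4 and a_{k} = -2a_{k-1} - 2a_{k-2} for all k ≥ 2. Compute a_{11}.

The ordinary generating function has denominator 1 + 2q + 2q^2.
Iterating the recurrence: a_0,…,a_{11} = -3, 4, -2, -4, 12, -16, 8, 16, -48, 64, -32, -64.

-64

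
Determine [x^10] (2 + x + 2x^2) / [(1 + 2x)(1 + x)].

4093

The denominator gives the recurrence a_n = −3a_(n−1) − 2a_(n−2) for n ≥ 3; the numerator fixes a_0 = 2, a_1 = -5, a_2 = 13.
Iterating: 2, -5, 13, -29, 61, -125, 253, -509, 1021, -2045, 4093, so a_10 = 4093.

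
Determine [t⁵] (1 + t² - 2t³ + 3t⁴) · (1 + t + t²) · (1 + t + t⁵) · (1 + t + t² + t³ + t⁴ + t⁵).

(1 + t² - 2t³ + 3t⁴) has coefficients 1,0,1,-2,3 for degrees 0…4.
(1 + t + t²) has coefficients 1,1,1,0,0,0 for degrees 0…5.
Multiplying by (1 + t + t⁵) gives running coefficients 1,2,2,1,0,1 for degrees 0…5.
Finally multiplying by (1 + t + t² + t³ + t⁴ + t⁵), the product of all factors after the first has coefficients 1,3,5,6,6,7 for degrees 0…5.
[t⁵] = 1·7 + 1·6 − 2·5 + 3·3 = 12.

12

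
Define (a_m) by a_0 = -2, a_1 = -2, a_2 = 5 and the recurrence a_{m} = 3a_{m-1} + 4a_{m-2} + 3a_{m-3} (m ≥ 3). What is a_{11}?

The ordinary generating function has denominator 1 - 3t - 4t^2 - 3t^3.
Iterating the recurrence: a_0,…,a_{11} = -2, -2, 5, 1, 17, 70, 281, 1174, 4856, 20107, 83267, 344797.

344797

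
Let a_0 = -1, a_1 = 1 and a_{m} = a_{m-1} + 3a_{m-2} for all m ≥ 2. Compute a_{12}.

The ordinary generating function has denominator 1 - z - 3z^2.
Iterating the recurrence: a_0,…,a_{12} = -1, 1, -2, 1, -5, -2, -17, -23, -74, -143, -365, -794, -1889.

-1889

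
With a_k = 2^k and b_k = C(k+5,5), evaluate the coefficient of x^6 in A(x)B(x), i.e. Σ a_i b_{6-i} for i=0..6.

The convolution is the t^6 coefficient of A(t)B(t).
Σ = 1·462 + 2·252 + 4·126 + 8·56 + 16·21 + 32·6 + 64·1 = 2510.

2510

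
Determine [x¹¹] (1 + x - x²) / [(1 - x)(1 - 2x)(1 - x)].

10225

The denominator gives the recurrence a_n = 4a_(n−1) − 5a_(n−2) + 2a_(n−3) for n ≥ 3; the numerator fixes a_0 = 1, a_1 = 5, a_2 = 14.
Iterating: 1, 5, 14, 33, 72, 151, 310, 629, 1268, 2547, 5106, 10225, so a_11 = 10225.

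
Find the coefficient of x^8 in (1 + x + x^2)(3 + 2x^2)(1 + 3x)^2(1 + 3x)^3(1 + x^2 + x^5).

(1 + x + x^2) has coefficients 1,1,1 for degrees 0…2.
(3 + 2x^2) has coefficients 3,0,2,0,0,0,0,0,0 for degrees 0…8.
Multiplying by (1 + 3x)^2 gives running coefficients 3,18,29,12,18,0,0,0,0 for degrees 0…8.
Multiplying by (1 + 3x)^3 gives running coefficients 3,45,272,840,1395,1269,810,486,0 for degrees 0…8.
Finally multiplying by (1 + x^2 + x^5), the product of all factors after the first has coefficients 3,45,275,885,1667,2112,2250,2027,1650 for degrees 0…8.
[x^8] = 1·1650 + 1·2027 + 1·2250 = 5927.

5927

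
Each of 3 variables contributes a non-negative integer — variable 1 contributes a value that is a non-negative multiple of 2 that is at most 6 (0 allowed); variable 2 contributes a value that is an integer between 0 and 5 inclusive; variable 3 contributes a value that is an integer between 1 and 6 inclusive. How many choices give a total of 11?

14

The generating function for the choices is (1 + t^2 + t^4 + t^6)·(1 + t + t^2 + t^3 + t^4 + t^5)·(t + t^2 + t^3 + t^4 + t^5 + t^6); the count is [t^11].
(1 + t^2 + t^4 + t^6) has coefficients 1,0,1,0,1,0,1 for degrees 0…6.
(1 + t + t^2 + t^3 + t^4 + t^5) has coefficients 1,1,1,1,1,1,0,0,0,0,0,0 for degrees 0…11.
Finally multiplying by (t + t^2 + t^3 + t^4 + t^5 + t^6), the product of all factors after the first has coefficients 0,1,2,3,4,5,6,5,4,3,2,1 for degrees 0…11.
[t^11] = 1·1 + 1·3 + 1·5 + 1·5 = 14.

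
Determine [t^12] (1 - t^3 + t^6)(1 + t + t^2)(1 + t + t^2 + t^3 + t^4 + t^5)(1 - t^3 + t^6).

1

(1 - t^3 + t^6) has coefficients 1,0,0,-1,0,0,1 for degrees 0…6.
(1 + t + t^2) has coefficients 1,1,1,0,0,0,0,0,0,0,0,0,0 for degrees 0…12.
Multiplying by (1 + t + t^2 + t^3 + t^4 + t^5) gives running coefficients 1,2,3,3,3,3,2,1,0,0,0,0,0 for degrees 0…12.
Finally multiplying by (1 - t^3 + t^6), the product of all factors after the first has coefficients 1,2,3,2,1,0,0,0,0,1,2,3,2 for degrees 0…12.
[t^12] = 1·2 − 1·1 + 1·0 = 1.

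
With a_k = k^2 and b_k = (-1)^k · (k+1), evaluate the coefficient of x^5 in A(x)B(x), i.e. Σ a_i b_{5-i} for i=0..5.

9

This is [x^5] in the product of the two ordinary generating functions.
Σ = 0·(-6) + 1·5 + 4·(-4) + 9·3 + 16·(-2) + 25·1 = 9.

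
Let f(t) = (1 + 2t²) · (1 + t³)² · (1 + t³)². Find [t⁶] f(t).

6

(1 + 2t²) has coefficients 1,0,2 for degrees 0…2.
(1 + t³)² has coefficients 1,0,0,2,0,0,1 for degrees 0…6.
Finally multiplying by (1 + t³)², the product of all factors after the first has coefficients 1,0,0,4,0,0,6 for degrees 0…6.
[t⁶] = 1·6 + 2·0 = 6.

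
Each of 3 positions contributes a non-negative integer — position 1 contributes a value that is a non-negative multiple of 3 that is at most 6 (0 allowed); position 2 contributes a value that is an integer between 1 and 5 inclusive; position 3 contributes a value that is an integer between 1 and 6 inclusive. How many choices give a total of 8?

9

The generating function for the choices is (1 + y^3 + y^6)·(y + y^2 + y^3 + y^4 + y^5)·(y + y^2 + y^3 + y^4 + y^5 + y^6); the count is [y^8].
(1 + y^3 + y^6) has coefficients 1,0,0,1,0,0,1 for degrees 0…6.
(y + y^2 + y^3 + y^4 + y^5) has coefficients 0,1,1,1,1,1,0,0,0 for degrees 0…8.
Finally multiplying by (y + y^2 + y^3 + y^4 + y^5 + y^6), the product of all factors after the first has coefficients 0,0,1,2,3,4,5,5,4 for degrees 0…8.
[y^8] = 1·4 + 1·4 + 1·1 = 9.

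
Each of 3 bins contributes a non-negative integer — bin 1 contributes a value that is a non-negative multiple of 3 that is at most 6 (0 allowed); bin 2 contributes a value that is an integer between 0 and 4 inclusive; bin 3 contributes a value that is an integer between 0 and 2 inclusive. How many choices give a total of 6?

The generating function for the choices is (1 + x³ + x⁶)·(1 + x + x² + x³ + x⁴)·(1 + x + x²); the count is [x⁶].
(1 + x³ + x⁶) has coefficients 1,0,0,1,0,0,1 for degrees 0…6.
(1 + x + x² + x³ + x⁴) has coefficients 1,1,1,1,1,0,0 for degrees 0…6.
Finally multiplying by (1 + x + x²), the product of all factors after the first has coefficients 1,2,3,3,3,2,1 for degrees 0…6.
[x⁶] = 1·1 + 1·3 + 1·1 = 5.

5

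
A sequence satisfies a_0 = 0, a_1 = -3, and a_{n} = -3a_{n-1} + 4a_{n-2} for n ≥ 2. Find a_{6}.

2457

The ordinary generating function has denominator 1 + 3t - 4t^2.
Iterating the recurrence: a_0,…,a_{6} = 0, -3, 9, -39, 153, -615, 2457.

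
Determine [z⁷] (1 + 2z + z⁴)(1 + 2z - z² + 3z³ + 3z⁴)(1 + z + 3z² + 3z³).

56

(1 + 2z + z⁴) has coefficients 1,2,0,0,1 for degrees 0…4.
(1 + 2z - z² + 3z³ + 3z⁴) has coefficients 1,2,-1,3,3,0,0,0 for degrees 0…7.
Finally multiplying by (1 + z + 3z² + 3z³), the product of all factors after the first has coefficients 1,3,4,11,9,9,18,9 for degrees 0…7.
[z⁷] = 1·9 + 2·18 + 1·11 = 56.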